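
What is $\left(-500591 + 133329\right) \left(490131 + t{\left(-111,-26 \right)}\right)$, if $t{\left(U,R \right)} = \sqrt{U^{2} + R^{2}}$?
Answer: $-180006491322 - 367262 \sqrt{12997} \approx -1.8005 \cdot 10^{11}$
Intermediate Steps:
$t{\left(U,R \right)} = \sqrt{R^{2} + U^{2}}$
$\left(-500591 + 133329\right) \left(490131 + t{\left(-111,-26 \right)}\right) = \left(-500591 + 133329\right) \left(490131 + \sqrt{\left(-26\right)^{2} + \left(-111\right)^{2}}\right) = - 367262 \left(490131 + \sqrt{676 + 12321}\right) = - 367262 \left(490131 + \sqrt{12997}\right) = -180006491322 - 367262 \sqrt{12997}$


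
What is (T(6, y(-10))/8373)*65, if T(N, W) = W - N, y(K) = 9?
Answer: 65/2791 ≈ 0.023289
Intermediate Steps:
(T(6, y(-10))/8373)*65 = ((9 - 1*6)/8373)*65 = ((9 - 6)*(1/8373))*65 = (3*(1/8373))*65 = (1/2791)*65 = 65/2791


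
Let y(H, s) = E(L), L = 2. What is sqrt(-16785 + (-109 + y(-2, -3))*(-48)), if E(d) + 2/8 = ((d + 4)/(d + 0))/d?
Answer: 7*I*sqrt(237) ≈ 107.76*I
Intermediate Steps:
E(d) = -1/4 + (4 + d)/d**2 (E(d) = -1/4 + ((d + 4)/(d + 0))/d = -1/4 + ((4 + d)/d)/d = -1/4 + (4 + d)/d**2)
y(H, s) = 5/4 (y(H, s) = (4 + 2 - 1/4*2**2)/2**2 = (4 + 2 - 1/4*4)/4 = (4 + 2 - 1)/4 = (1/4)*5 = 5/4)
sqrt(-16785 + (-109 + y(-2, -3))*(-48)) = sqrt(-16785 + (-109 + 5/4)*(-48)) = sqrt(-16785 - 431/4*(-48)) = sqrt(-16785 + 5172) = sqrt(-11613) = 7*I*sqrt(237)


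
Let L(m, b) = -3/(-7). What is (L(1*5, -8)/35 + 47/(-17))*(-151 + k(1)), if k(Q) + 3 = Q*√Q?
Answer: 103176/245 ≈ 421.13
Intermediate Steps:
k(Q) = -3 + Q^(3/2) (k(Q) = -3 + Q*√Q = -3 + Q^(3/2))
L(m, b) = 3/7 (L(m, b) = -3*(-⅐) = 3/7)
(L(1*5, -8)/35 + 47/(-17))*(-151 + k(1)) = ((3/7)/35 + 47/(-17))*(-151 + (-3 + 1^(3/2))) = ((3/7)*(1/35) + 47*(-1/17))*(-151 + (-3 + 1)) = (3/245 - 47/17)*(-151 - 2) = -11464/4165*(-153) = 103176/245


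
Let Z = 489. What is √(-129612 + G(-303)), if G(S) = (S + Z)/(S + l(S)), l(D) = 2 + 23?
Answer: I*√2504246379/139 ≈ 360.02*I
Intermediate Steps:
l(D) = 25
G(S) = (489 + S)/(25 + S) (G(S) = (S + 489)/(S + 25) = (489 + S)/(25 + S))
√(-129612 + G(-303)) = √(-129612 + (489 - 303)/(25 - 303)) = √(-129612 + 186/(-278)) = √(-129612 - 1/278*186) = √(-129612 - 93/139) = √(-18016161/139) = I*√2504246379/139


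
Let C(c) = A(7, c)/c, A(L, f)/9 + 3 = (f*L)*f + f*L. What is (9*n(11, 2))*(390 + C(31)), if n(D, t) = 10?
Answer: 6710310/31 ≈ 2.1646e+5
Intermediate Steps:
A(L, f) = -27 + 9*L*f + 9*L*f² (A(L, f) = -27 + 9*((f*L)*f + f*L) = -27 + 9*((L*f)*f + L*f) = -27 + 9*(L*f² + L*f) = -27 + 9*(L*f + L*f²) = -27 + (9*L*f + 9*L*f²) = -27 + 9*L*f + 9*L*f²)
C(c) = (-27 + 63*c + 63*c²)/c (C(c) = (-27 + 9*7*c + 9*7*c²)/c = (-27 + 63*c + 63*c²)/c)
(9*n(11, 2))*(390 + C(31)) = (9*10)*(390 + (63 - 27/31 + 63*31)) = 90*(390 + (63 - 27*1/31 + 1953)) = 90*(390 + (63 - 27/31 + 1953)) = 90*(390 + 62469/31) = 90*(74559/31) = 6710310/31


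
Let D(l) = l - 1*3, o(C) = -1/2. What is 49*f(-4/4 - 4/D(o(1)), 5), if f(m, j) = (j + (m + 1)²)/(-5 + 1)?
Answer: -309/4 ≈ -77.250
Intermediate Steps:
o(C) = -½ (o(C) = -1*½ = -½)
D(l) = -3 + l (D(l) = l - 3 = -3 + l)
f(m, j) = -j/4 - (1 + m)²/4 (f(m, j) = (j + (1 + m)²)/(-4) = (j + (1 + m)²)*(-¼) = -j/4 - (1 + m)²/4)
49*f(-4/4 - 4/D(o(1)), 5) = 49*(-¼*5 - (1 + (-4/4 - 4/(-3 - ½)))²/4) = 49*(-5/4 - (1 + (-4*¼ - 4/(-7/2)))²/4) = 49*(-5/4 - (1 + (-1 - 4*(-2/7)))²/4) = 49*(-5/4 - (1 + (-1 + 8/7))²/4) = 49*(-5/4 - (1 + ⅐)²/4) = 49*(-5/4 - (8/7)²/4) = 49*(-5/4 - ¼*64/49) = 49*(-5/4 - 16/49) = 49*(-309/196) = -309/4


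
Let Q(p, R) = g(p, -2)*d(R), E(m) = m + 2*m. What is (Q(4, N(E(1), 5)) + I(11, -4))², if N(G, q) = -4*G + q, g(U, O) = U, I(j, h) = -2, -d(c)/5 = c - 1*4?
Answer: 47524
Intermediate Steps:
d(c) = 20 - 5*c (d(c) = -5*(c - 1*4) = -5*(c - 4) = -5*(-4 + c) = 20 - 5*c)
E(m) = 3*m
N(G, q) = q - 4*G
Q(p, R) = p*(20 - 5*R)
(Q(4, N(E(1), 5)) + I(11, -4))² = (5*4*(4 - (5 - 12)) - 2)² = (5*4*(4 - 1*(-7)) - 2)² = (5*4*(4 + 7) - 2)² = (5*4*11 - 2)² = (220 - 2)² = 218² = 47524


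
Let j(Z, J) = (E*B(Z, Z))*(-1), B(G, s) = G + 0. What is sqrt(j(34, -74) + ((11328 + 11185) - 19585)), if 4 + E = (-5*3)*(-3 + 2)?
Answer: sqrt(2554) ≈ 50.537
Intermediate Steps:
B(G, s) = G
E = 11 (E = -4 + (-5*3)*(-3 + 2) = -4 - 15*(-1) = -4 + 15 = 11)
j(Z, J) = -11*Z (j(Z, J) = (11*Z)*(-1) = -11*Z)
sqrt(j(34, -74) + ((11328 + 11185) - 19585)) = sqrt(-11*34 + ((11328 + 11185) - 19585)) = sqrt(-374 + (22513 - 19585)) = sqrt(-374 + 2928) = sqrt(2554)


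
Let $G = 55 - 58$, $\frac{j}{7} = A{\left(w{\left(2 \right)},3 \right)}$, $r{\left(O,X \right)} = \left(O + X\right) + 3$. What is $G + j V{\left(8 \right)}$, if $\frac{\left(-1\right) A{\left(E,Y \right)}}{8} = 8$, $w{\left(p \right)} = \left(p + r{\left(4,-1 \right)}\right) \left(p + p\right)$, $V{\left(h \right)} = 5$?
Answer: $-2243$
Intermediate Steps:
$r{\left(O,X \right)} = 3 + O + X$
$w{\left(p \right)} = 2 p \left(6 + p\right)$ ($w{\left(p \right)} = \left(p + \left(3 + 4 - 1\right)\right) \left(p + p\right) = \left(p + 6\right) 2 p = \left(6 + p\right) 2 p = 2 p \left(6 + p\right)$)
$A{\left(E,Y \right)} = -64$ ($A{\left(E,Y \right)} = \left(-8\right) 8 = -64$)
$j = -448$ ($j = 7 \left(-64\right) = -448$)
$G = -3$
$G + j V{\left(8 \right)} = -3 - 2240 = -2243$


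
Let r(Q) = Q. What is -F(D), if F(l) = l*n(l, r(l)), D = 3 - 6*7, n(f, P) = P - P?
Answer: 0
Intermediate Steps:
n(f, P) = 0
D = -39 (D = 3 - 42 = -39)
F(l) = 0 (F(l) = l*0 = 0)
-F(D) = -1*0 = 0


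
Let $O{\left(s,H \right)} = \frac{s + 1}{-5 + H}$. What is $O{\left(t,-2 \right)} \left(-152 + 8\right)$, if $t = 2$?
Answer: $\frac{432}{7} \approx 61.714$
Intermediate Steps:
$O{\left(s,H \right)} = \frac{1 + s}{-5 + H}$
$O{\left(t,-2 \right)} \left(-152 + 8\right) = \frac{1 + 2}{-5 - 2} \left(-152 + 8\right) = \frac{1}{-7} \cdot 3 \left(-144\right) = \left(- \frac{1}{7}\right) 3 \left(-144\right) = \left(- \frac{3}{7}\right) \left(-144\right) = \frac{432}{7}$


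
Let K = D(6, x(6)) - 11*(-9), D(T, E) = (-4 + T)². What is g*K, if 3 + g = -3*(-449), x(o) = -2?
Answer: 138432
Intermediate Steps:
g = 1344 (g = -3 - 3*(-449) = -3 + 1347 = 1344)
K = 103 (K = (-4 + 6)² - 11*(-9) = 2² + 99 = 4 + 99 = 103)
g*K = 1344*103 = 138432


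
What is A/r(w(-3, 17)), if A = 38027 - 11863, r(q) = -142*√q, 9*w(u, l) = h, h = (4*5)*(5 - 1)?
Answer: -19623*√5/710 ≈ -61.801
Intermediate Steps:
h = 80 (h = 20*4 = 80)
w(u, l) = 80/9 (w(u, l) = (⅑)*80 = 80/9)
A = 26164
A/r(w(-3, 17)) = 26164/((-568*√5/3)) = 26164*(-3*√5/2840) = -19623*√5/710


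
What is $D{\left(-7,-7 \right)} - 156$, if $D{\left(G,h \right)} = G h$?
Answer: $-107$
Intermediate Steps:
$D{\left(-7,-7 \right)} - 156 = \left(-7\right) \left(-7\right) - 156 = 49 - 156 = -107$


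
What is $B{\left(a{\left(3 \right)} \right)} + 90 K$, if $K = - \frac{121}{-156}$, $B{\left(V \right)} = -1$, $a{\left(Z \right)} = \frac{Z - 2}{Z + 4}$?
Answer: $\frac{1789}{26} \approx 68.808$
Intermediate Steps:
$a{\left(Z \right)} = \frac{-2 + Z}{4 + Z}$
$K = \frac{121}{156}$ ($K = \left(-121\right) \left(- \frac{1}{156}\right) = \frac{121}{156} \approx 0.77564$)
$B{\left(a{\left(3 \right)} \right)} + 90 K = -1 + 90 \cdot \frac{121}{156} = -1 + \frac{1815}{26} = \frac{1789}{26}$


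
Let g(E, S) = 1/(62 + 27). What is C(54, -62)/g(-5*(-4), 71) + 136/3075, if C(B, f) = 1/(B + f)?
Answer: -272587/24600 ≈ -11.081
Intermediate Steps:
g(E, S) = 1/89
C(54, -62)/g(-5*(-4), 71) + 136/3075 = 1/((54 - 62)*(1/89)) + 136/3075 = 89/(-8) + 136*(1/3075) = -⅛*89 + 136/3075 = -89/8 + 136/3075 = -272587/24600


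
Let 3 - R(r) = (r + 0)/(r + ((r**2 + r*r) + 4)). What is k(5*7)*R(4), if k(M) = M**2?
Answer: 7105/2 ≈ 3552.5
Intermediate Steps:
R(r) = 3 - r/(4 + r + 2*r**2) (R(r) = 3 - (r + 0)/(r + ((r**2 + r*r) + 4)) = 3 - r/(r + ((r**2 + r**2) + 4)) = 3 - r/(r + (2*r**2 + 4)) = 3 - r/(r + (4 + 2*r**2)) = 3 - r/(4 + r + 2*r**2))
k(5*7)*R(4) = (5*7)**2*(2*(6 + 4 + 3*4**2)/(4 + 4 + 2*4**2)) = 35**2*(2*(6 + 4 + 3*16)/(4 + 4 + 2*16)) = 1225*(2*(6 + 4 + 48)/(4 + 4 + 32)) = 1225*(2*58/40) = 1225*(2*(1/40)*58) = 1225*(29/10) = 7105/2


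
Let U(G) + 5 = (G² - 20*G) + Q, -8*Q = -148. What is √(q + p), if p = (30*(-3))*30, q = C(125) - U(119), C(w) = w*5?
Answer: I*√55478/2 ≈ 117.77*I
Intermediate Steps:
Q = 37/2 (Q = -⅛*(-148) = 37/2 ≈ 18.500)
C(w) = 5*w
U(G) = 27/2 + G² - 20*G (U(G) = -5 + ((G² - 20*G) + 37/2) = -5 + (37/2 + G² - 20*G) = 27/2 + G² - 20*G)
q = -22339/2 (q = 5*125 - (27/2 + 119² - 20*119) = 625 - (27/2 + 14161 - 2380) = 625 - 1*23589/2 = 625 - 23589/2 = -22339/2 ≈ -11170.)
p = -2700 (p = -90*30 = -2700)
√(q + p) = √(-22339/2 - 2700) = √(-27739/2) = I*√55478/2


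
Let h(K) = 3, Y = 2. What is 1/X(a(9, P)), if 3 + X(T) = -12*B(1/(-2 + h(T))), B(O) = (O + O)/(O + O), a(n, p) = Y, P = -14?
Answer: -1/15 ≈ -0.066667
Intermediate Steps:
a(n, p) = 2
B(O) = 1 (B(O) = (2*O)/((2*O)) = (2*O)*(1/(2*O)) = 1)
X(T) = -15 (X(T) = -3 - 12*1 = -3 - 12 = -15)
1/X(a(9, P)) = 1/(-15) = -1/15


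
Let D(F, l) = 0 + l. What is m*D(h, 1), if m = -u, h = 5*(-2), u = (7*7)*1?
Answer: -49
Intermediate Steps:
u = 49 (u = 49*1 = 49)
h = -10
D(F, l) = l
m = -49 (m = -1*49 = -49)
m*D(h, 1) = -49*1 = -49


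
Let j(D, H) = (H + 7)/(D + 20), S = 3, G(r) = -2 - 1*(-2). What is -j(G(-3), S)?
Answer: -½ ≈ -0.50000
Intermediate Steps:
G(r) = 0 (G(r) = -2 + 2 = 0)
j(D, H) = (7 + H)/(20 + D)
-j(G(-3), S) = -(7 + 3)/(20 + 0) = -10/20 = -1*½ = -½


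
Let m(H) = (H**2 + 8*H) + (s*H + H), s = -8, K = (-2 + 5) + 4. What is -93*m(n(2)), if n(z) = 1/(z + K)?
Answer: -310/27 ≈ -11.481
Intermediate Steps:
K = 7 (K = 3 + 4 = 7)
n(z) = 1/(7 + z) (n(z) = 1/(z + 7) = 1/(7 + z))
m(H) = H + H**2 (m(H) = (H**2 + 8*H) + (-8*H + H) = (H**2 + 8*H) - 7*H = H + H**2)
-93*m(n(2)) = -93*(1 + 1/(7 + 2))/(7 + 2) = -93*(1 + 1/9)/9 = -31*(1 + 1/9)/3 = -31*10/(3*9) = -93*10/81 = -310/27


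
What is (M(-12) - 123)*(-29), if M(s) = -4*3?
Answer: 3915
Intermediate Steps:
M(s) = -12
(M(-12) - 123)*(-29) = (-12 - 123)*(-29) = -135*(-29) = 3915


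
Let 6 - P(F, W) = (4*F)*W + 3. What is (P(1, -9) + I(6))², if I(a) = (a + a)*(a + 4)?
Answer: 25281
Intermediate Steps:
I(a) = 2*a*(4 + a) (I(a) = (2*a)*(4 + a) = 2*a*(4 + a))
P(F, W) = 3 - 4*F*W (P(F, W) = 6 - ((4*F)*W + 3) = 6 - (4*F*W + 3) = 6 - (3 + 4*F*W) = 6 + (-3 - 4*F*W) = 3 - 4*F*W)
(P(1, -9) + I(6))² = ((3 - 4*1*(-9)) + 2*6*(4 + 6))² = ((3 + 36) + 2*6*10)² = (39 + 120)² = 159² = 25281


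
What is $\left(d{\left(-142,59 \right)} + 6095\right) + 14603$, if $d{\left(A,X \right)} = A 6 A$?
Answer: $141682$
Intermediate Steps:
$d{\left(A,X \right)} = 6 A^{2}$ ($d{\left(A,X \right)} = 6 A A = 6 A^{2}$)
$\left(d{\left(-142,59 \right)} + 6095\right) + 14603 = \left(6 \left(-142\right)^{2} + 6095\right) + 14603 = \left(6 \cdot 20164 + 6095\right) + 14603 = \left(120984 + 6095\right) + 14603 = 127079 + 14603 = 141682$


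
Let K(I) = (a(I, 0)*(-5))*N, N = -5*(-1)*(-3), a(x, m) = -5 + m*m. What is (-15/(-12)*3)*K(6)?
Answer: -5625/4 ≈ -1406.3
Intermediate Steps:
a(x, m) = -5 + m²
N = -15 (N = 5*(-3) = -15)
K(I) = -375 (K(I) = ((-5 + 0²)*(-5))*(-15) = ((-5 + 0)*(-5))*(-15) = -5*(-5)*(-15) = 25*(-15) = -375)
(-15/(-12)*3)*K(6) = (-15/(-12)*3)*(-375) = (-15*(-1/12)*3)*(-375) = ((5/4)*3)*(-375) = (15/4)*(-375) = -5625/4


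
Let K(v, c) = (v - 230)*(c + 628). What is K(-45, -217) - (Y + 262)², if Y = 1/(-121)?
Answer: -2659752426/14641 ≈ -1.8166e+5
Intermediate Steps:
K(v, c) = (-230 + v)*(628 + c)
Y = -1/121 ≈ -0.0082645
K(-45, -217) - (Y + 262)² = (-144440 - 230*(-217) + 628*(-45) - 217*(-45)) - (-1/121 + 262)² = (-144440 + 49910 - 28260 + 9765) - (31701/121)² = -113025 - 1*1004953401/14641 = -113025 - 1004953401/14641 = -2659752426/14641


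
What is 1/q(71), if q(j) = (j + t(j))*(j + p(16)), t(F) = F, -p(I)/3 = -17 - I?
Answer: 1/24140 ≈ 4.1425e-5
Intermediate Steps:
p(I) = 51 + 3*I (p(I) = -3*(-17 - I) = 51 + 3*I)
q(j) = 2*j*(99 + j) (q(j) = (j + j)*(j + (51 + 3*16)) = (2*j)*(j + (51 + 48)) = (2*j)*(j + 99) = (2*j)*(99 + j) = 2*j*(99 + j))
1/q(71) = 1/(2*71*(99 + 71)) = 1/(2*71*170) = 1/24140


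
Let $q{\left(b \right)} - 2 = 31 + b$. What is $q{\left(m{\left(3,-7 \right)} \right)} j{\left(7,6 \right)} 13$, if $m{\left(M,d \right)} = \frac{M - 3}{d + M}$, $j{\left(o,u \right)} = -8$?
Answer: $-3432$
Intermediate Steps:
$m{\left(M,d \right)} = \frac{-3 + M}{M + d}$
$q{\left(b \right)} = 33 + b$ ($q{\left(b \right)} = 2 + \left(31 + b\right) = 33 + b$)
$q{\left(m{\left(3,-7 \right)} \right)} j{\left(7,6 \right)} 13 = \left(33 + \frac{-3 + 3}{3 - 7}\right) \left(\left(-8\right) 13\right) = \left(33 + \frac{1}{-4} \cdot 0\right) \left(-104\right) = \left(33 - 0\right) \left(-104\right) = \left(33 + 0\right) \left(-104\right) = 33 \left(-104\right) = -3432$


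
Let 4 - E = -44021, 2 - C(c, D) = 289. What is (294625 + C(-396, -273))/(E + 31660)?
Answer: 294338/75685 ≈ 3.8890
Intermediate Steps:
C(c, D) = -287 (C(c, D) = 2 - 1*289 = 2 - 289 = -287)
E = 44025 (E = 4 - 1*(-44021) = 4 + 44021 = 44025)
(294625 + C(-396, -273))/(E + 31660) = (294625 - 287)/(44025 + 31660) = 294338/75685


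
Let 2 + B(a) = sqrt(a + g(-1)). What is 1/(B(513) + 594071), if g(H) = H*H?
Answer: 594069/352917976247 - sqrt(514)/352917976247 ≈ 1.6832e-6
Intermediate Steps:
g(H) = H**2
B(a) = -2 + sqrt(1 + a) (B(a) = -2 + sqrt(a + (-1)**2) = -2 + sqrt(a + 1) = -2 + sqrt(1 + a))
1/(B(513) + 594071) = 1/((-2 + sqrt(1 + 513)) + 594071) = 1/((-2 + sqrt(514)) + 594071) = 1/(594069 + sqrt(514))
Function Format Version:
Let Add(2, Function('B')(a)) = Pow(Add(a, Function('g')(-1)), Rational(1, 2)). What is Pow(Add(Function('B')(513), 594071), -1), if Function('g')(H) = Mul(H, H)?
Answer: Add(Rational(594069, 352917976247), Mul(Rational(-1, 352917976247), Pow(514, Rational(1, 2)))) ≈ 1.6832e-6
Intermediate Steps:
Function('g')(H) = Pow(H, 2)
Function('B')(a) = Add(-2, Pow(Add(1, a), Rational(1, 2))) (Function('B')(a) = Add(-2, Pow(Add(a, Pow(-1, 2)), Rational(1, 2))) = Add(-2, Pow(Add(a, 1), Rational(1, 2))) = Add(-2, Pow(Add(1, a), Rational(1, 2))))
Pow(Add(Function('B')(513), 594071), -1) = Pow(Add(Add(-2, Pow(Add(1, 513), Rational(1, 2))), 594071), -1) = Pow(Add(Add(-2, Pow(514, Rational(1, 2))), 594071), -1) = Pow(Add(594069, Pow(514, Rational(1, 2))), -1)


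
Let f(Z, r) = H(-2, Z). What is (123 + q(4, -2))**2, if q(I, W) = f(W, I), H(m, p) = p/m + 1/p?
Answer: 61009/4 ≈ 15252.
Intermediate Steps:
H(m, p) = 1/p + p/m (H(m, p) = p/m + 1/p = 1/p + p/m)
f(Z, r) = 1/Z - Z/2 (f(Z, r) = 1/Z + Z/(-2) = 1/Z + Z*(-1/2) = 1/Z - Z/2)
q(I, W) = 1/W - W/2
(123 + q(4, -2))**2 = (123 + (1/(-2) - 1/2*(-2)))**2 = (123 + (-1/2 + 1))**2 = (123 + 1/2)**2 = (247/2)**2 = 61009/4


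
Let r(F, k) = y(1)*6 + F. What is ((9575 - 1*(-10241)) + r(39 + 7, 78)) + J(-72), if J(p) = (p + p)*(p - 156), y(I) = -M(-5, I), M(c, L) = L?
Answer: 52688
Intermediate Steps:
y(I) = -I
J(p) = 2*p*(-156 + p) (J(p) = (2*p)*(-156 + p) = 2*p*(-156 + p))
r(F, k) = -6 + F (r(F, k) = -1*1*6 + F = -1*6 + F = -6 + F)
((9575 - 1*(-10241)) + r(39 + 7, 78)) + J(-72) = ((9575 - 1*(-10241)) + (-6 + (39 + 7))) + 2*(-72)*(-156 - 72) = ((9575 + 10241) + (-6 + 46)) + 2*(-72)*(-228) = (19816 + 40) + 32832 = 19856 + 32832 = 52688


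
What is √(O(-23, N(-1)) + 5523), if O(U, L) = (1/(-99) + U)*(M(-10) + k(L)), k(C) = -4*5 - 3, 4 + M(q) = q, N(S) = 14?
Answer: √6941693/33 ≈ 79.840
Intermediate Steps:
M(q) = -4 + q
k(C) = -23 (k(C) = -20 - 3 = -23)
O(U, L) = 37/99 - 37*U (O(U, L) = (1/(-99) + U)*((-4 - 10) - 23) = (-1/99 + U)*(-14 - 23) = (-1/99 + U)*(-37) = 37/99 - 37*U)
√(O(-23, N(-1)) + 5523) = √((37/99 - 37*(-23)) + 5523) = √((37/99 + 851) + 5523) = √(84286/99 + 5523) = √(631063/99) = √6941693/33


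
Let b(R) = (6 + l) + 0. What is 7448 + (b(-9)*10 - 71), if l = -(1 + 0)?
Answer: 7427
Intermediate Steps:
l = -1 (l = -1*1 = -1)
b(R) = 5 (b(R) = (6 - 1) + 0 = 5 + 0 = 5)
7448 + (b(-9)*10 - 71) = 7448 + (5*10 - 71) = 7448 + (50 - 71) = 7448 - 21 = 7427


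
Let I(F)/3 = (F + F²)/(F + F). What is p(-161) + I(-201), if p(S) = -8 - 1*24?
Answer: -332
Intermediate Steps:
I(F) = 3*(F + F²)/(2*F) (I(F) = 3*((F + F²)/(F + F)) = 3*((F + F²)/((2*F))) = 3*((F + F²)*(1/(2*F))) = 3*((F + F²)/(2*F)) = 3*(F + F²)/(2*F))
p(S) = -32 (p(S) = -8 - 24 = -32)
p(-161) + I(-201) = -32 + (3/2 + (3/2)*(-201)) = -32 + (3/2 - 603/2) = -32 - 300 = -332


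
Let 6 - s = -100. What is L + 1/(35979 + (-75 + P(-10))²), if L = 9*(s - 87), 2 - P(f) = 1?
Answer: 7088806/41455 ≈ 171.00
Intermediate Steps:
s = 106 (s = 6 - 1*(-100) = 6 + 100 = 106)
P(f) = 1 (P(f) = 2 - 1*1 = 2 - 1 = 1)
L = 171 (L = 9*(106 - 87) = 9*19 = 171)
L + 1/(35979 + (-75 + P(-10))²) = 171 + 1/(35979 + (-75 + 1)²) = 171 + 1/(35979 + (-74)²) = 171 + 1/(35979 + 5476) = 171 + 1/41455 = 7088806/41455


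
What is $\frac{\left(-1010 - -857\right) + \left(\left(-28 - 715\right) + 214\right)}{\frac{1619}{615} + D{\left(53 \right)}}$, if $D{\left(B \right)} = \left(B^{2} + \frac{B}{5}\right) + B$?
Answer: $- \frac{209715}{884134} \approx -0.2372$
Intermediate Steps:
$D{\left(B \right)} = B^{2} + \frac{6 B}{5}$ ($D{\left(B \right)} = \left(B^{2} + \frac{B}{5}\right) + B = B^{2} + \frac{6 B}{5}$)
$\frac{\left(-1010 - -857\right) + \left(\left(-28 - 715\right) + 214\right)}{\frac{1619}{615} + D{\left(53 \right)}} = \frac{\left(-1010 - -857\right) + \left(\left(-28 - 715\right) + 214\right)}{\frac{1619}{615} + \frac{1}{5} \cdot 53 \left(6 + 5 \cdot 53\right)} = \frac{\left(-1010 + 857\right) + \left(-743 + 214\right)}{1619 \cdot \frac{1}{615} + \frac{1}{5} \cdot 53 \left(6 + 265\right)} = \frac{-153 - 529}{\frac{1619}{615} + \frac{1}{5} \cdot 53 \cdot 271} = - \frac{682}{\frac{1619}{615} + \frac{14363}{5}} = - \frac{682}{\frac{1768268}{615}} = \left(-682\right) \frac{615}{1768268} = - \frac{209715}{884134}$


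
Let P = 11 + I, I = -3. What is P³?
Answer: 512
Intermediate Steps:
P = 8 (P = 11 - 3 = 8)
P³ = 8³ = 512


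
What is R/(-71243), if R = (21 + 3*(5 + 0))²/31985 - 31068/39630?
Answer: 6282330/602034483191 ≈ 1.0435e-5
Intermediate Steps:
R = -6282330/8450437 (R = (21 + 3*5)²*(1/31985) - 31068*1/39630 = (21 + 15)²*(1/31985) - 5178/6605 = 36²*(1/31985) - 5178/6605 = 1296*(1/31985) - 5178/6605 = 1296/31985 - 5178/6605 = -6282330/8450437 ≈ -0.74343)
R/(-71243) = -6282330/8450437/(-71243) = -6282330/8450437*(-1/71243) = 6282330/602034483191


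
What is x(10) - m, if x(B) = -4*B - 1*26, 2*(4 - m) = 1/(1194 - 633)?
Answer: -78539/1122 ≈ -69.999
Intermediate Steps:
m = 4487/1122 (m = 4 - 1/(2*(1194 - 633)) = 4 - ½/561 = 4 - ½*1/561 = 4 - 1/1122 = 4487/1122 ≈ 3.9991)
x(B) = -26 - 4*B (x(B) = -4*B - 26 = -26 - 4*B)
x(10) - m = (-26 - 4*10) - 1*4487/1122 = (-26 - 40) - 4487/1122 = -66 - 4487/1122 = -78539/1122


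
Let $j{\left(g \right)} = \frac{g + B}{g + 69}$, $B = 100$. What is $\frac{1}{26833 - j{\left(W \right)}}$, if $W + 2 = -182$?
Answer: $\frac{115}{3085711} \approx 3.7269 \cdot 10^{-5}$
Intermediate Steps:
$W = -184$ ($W = -2 - 182 = -184$)
$j{\left(g \right)} = \frac{100 + g}{69 + g}$ ($j{\left(g \right)} = \frac{g + 100}{g + 69} = \frac{100 + g}{69 + g}$)
$\frac{1}{26833 - j{\left(W \right)}} = \frac{1}{26833 - \frac{100 - 184}{69 - 184}} = \frac{1}{26833 - \frac{1}{-115} \left(-84\right)} = \frac{1}{26833 - \left(- \frac{1}{115}\right) \left(-84\right)} = \frac{1}{26833 - \frac{84}{115}} = \frac{1}{\frac{3085711}{115}} = \frac{115}{3085711}$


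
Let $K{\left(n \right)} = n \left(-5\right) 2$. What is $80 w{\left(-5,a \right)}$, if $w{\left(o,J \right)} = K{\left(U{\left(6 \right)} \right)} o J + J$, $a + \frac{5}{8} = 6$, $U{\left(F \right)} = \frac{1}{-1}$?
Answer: $-21070$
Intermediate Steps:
$U{\left(F \right)} = -1$
$K{\left(n \right)} = - 10 n$ ($K{\left(n \right)} = - 5 n 2 = - 10 n$)
$a = \frac{43}{8}$ ($a = - \frac{5}{8} + 6 = \frac{43}{8} \approx 5.375$)
$w{\left(o,J \right)} = J + 10 J o$ ($w{\left(o,J \right)} = \left(-10\right) \left(-1\right) o J + J = 10 o J + J = 10 J o + J = J + 10 J o$)
$80 w{\left(-5,a \right)} = 80 \frac{43 \left(1 + 10 \left(-5\right)\right)}{8} = 80 \frac{43 \left(1 - 50\right)}{8} = 80 \cdot \frac{43}{8} \left(-49\right) = 80 \left(- \frac{2107}{8}\right) = -21070$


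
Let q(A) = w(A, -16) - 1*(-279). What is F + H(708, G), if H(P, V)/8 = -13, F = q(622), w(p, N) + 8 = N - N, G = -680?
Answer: 167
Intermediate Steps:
w(p, N) = -8 (w(p, N) = -8 + (N - N) = -8 + 0 = -8)
q(A) = 271 (q(A) = -8 - 1*(-279) = -8 + 279 = 271)
F = 271
H(P, V) = -104 (H(P, V) = 8*(-13) = -104)
F + H(708, G) = 271 - 104 = 167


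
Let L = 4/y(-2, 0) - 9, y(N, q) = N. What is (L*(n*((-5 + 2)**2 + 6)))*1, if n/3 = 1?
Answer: -495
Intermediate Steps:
n = 3 (n = 3*1 = 3)
L = -11 (L = 4/(-2) - 9 = 4*(-1/2) - 9 = -2 - 9 = -11)
(L*(n*((-5 + 2)**2 + 6)))*1 = -33*((-5 + 2)**2 + 6)*1 = -33*((-3)**2 + 6)*1 = -33*(9 + 6)*1 = -33*15*1 = -11*45*1 = -495*1 = -495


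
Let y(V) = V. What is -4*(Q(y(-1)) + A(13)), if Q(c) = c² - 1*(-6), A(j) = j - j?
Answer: -28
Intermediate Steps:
A(j) = 0
Q(c) = 6 + c² (Q(c) = c² + 6 = 6 + c²)
-4*(Q(y(-1)) + A(13)) = -4*((6 + (-1)²) + 0) = -4*((6 + 1) + 0) = -4*(7 + 0) = -4*7 = -28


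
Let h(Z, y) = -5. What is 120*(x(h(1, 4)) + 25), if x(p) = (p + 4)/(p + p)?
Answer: 3012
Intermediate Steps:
x(p) = (4 + p)/(2*p) (x(p) = (4 + p)/((2*p)) = (4 + p)*(1/(2*p)) = (4 + p)/(2*p))
120*(x(h(1, 4)) + 25) = 120*((1/2)*(4 - 5)/(-5) + 25) = 120*((1/2)*(-1/5)*(-1) + 25) = 120*(1/10 + 25) = 120*(251/10) = 3012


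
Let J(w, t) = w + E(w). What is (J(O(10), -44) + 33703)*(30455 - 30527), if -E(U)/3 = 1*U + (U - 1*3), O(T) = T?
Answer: -2423664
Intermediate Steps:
E(U) = 9 - 6*U (E(U) = -3*(1*U + (U - 1*3)) = -3*(U + (U - 3)) = -3*(U + (-3 + U)) = -3*(-3 + 2*U) = 9 - 6*U)
J(w, t) = 9 - 5*w (J(w, t) = w + (9 - 6*w) = 9 - 5*w)
(J(O(10), -44) + 33703)*(30455 - 30527) = ((9 - 5*10) + 33703)*(30455 - 30527) = ((9 - 50) + 33703)*(-72) = (-41 + 33703)*(-72) = 33662*(-72) = -2423664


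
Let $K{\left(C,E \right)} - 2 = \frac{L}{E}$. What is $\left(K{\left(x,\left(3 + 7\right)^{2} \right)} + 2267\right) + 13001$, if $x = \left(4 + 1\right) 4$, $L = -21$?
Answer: $\frac{1526979}{100} \approx 15270.0$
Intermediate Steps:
$x = 20$ ($x = 5 \cdot 4 = 20$)
$K{\left(C,E \right)} = 2 - \frac{21}{E}$
$\left(K{\left(x,\left(3 + 7\right)^{2} \right)} + 2267\right) + 13001 = \left(\left(2 - \frac{21}{\left(3 + 7\right)^{2}}\right) + 2267\right) + 13001 = \left(\left(2 - \frac{21}{10^{2}}\right) + 2267\right) + 13001 = \left(\left(2 - \frac{21}{100}\right) + 2267\right) + 13001 = \left(\frac{179}{100} + 2267\right) + 13001 = \frac{226879}{100} + 13001 = \frac{1526979}{100}$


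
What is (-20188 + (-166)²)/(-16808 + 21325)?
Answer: 7368/4517 ≈ 1.6312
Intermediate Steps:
(-20188 + (-166)²)/(-16808 + 21325) = (-20188 + 27556)/4517 = 7368*(1/4517) = 7368/4517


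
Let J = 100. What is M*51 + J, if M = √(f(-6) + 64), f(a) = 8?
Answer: 100 + 306*√2 ≈ 532.75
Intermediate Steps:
M = 6*√2 (M = √(8 + 64) = √72 = 6*√2 ≈ 8.4853)
M*51 + J = (6*√2)*51 + 100 = 306*√2 + 100 = 100 + 306*√2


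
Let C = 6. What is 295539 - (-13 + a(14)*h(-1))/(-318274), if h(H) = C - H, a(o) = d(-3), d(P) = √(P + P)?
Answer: 94062379673/318274 + 7*I*√6/318274 ≈ 2.9554e+5 + 5.3873e-5*I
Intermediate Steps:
d(P) = √2*√P (d(P) = √(2*P) = √2*√P)
a(o) = I*√6 (a(o) = √2*√(-3) = √2*(I*√3) = I*√6)
h(H) = 6 - H
295539 - (-13 + a(14)*h(-1))/(-318274) = 295539 - (-13 + (I*√6)*(6 - 1*(-1)))/(-318274) = 295539 - (-13 + (I*√6)*(6 + 1))*(-1)/318274 = 295539 - (-13 + (I*√6)*7)*(-1)/318274 = 295539 - (-13 + 7*I*√6)*(-1)/318274 = 295539 - (13/318274 - 7*I*√6/318274) = 295539 + (-13/318274 + 7*I*√6/318274) = 94062379673/318274 + 7*I*√6/318274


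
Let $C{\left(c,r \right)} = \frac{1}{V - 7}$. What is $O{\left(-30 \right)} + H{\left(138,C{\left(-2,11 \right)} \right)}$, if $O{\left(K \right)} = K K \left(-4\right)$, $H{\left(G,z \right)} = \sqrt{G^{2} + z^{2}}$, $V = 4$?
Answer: $-3600 + \frac{\sqrt{171397}}{3} \approx -3462.0$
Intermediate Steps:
$C{\left(c,r \right)} = - \frac{1}{3}$ ($C{\left(c,r \right)} = \frac{1}{4 - 7} = \frac{1}{-3} = - \frac{1}{3}$)
$O{\left(K \right)} = - 4 K^{2}$ ($O{\left(K \right)} = K^{2} \left(-4\right) = - 4 K^{2}$)
$O{\left(-30 \right)} + H{\left(138,C{\left(-2,11 \right)} \right)} = - 4 \left(-30\right)^{2} + \sqrt{138^{2} + \left(- \frac{1}{3}\right)^{2}} = \left(-4\right) 900 + \sqrt{19044 + \frac{1}{9}} = -3600 + \sqrt{\frac{171397}{9}} = -3600 + \frac{\sqrt{171397}}{3}$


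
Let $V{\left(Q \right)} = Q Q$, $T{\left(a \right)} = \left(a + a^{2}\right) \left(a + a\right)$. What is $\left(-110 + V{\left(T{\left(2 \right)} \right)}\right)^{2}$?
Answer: $217156$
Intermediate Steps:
$T{\left(a \right)} = 2 a \left(a + a^{2}\right)$ ($T{\left(a \right)} = \left(a + a^{2}\right) 2 a = 2 a \left(a + a^{2}\right)$)
$V{\left(Q \right)} = Q^{2}$
$\left(-110 + V{\left(T{\left(2 \right)} \right)}\right)^{2} = \left(-110 + \left(2 \cdot 2^{2} \left(1 + 2\right)\right)^{2}\right)^{2} = \left(-110 + \left(2 \cdot 4 \cdot 3\right)^{2}\right)^{2} = \left(-110 + 24^{2}\right)^{2} = \left(-110 + 576\right)^{2} = 466^{2} = 217156$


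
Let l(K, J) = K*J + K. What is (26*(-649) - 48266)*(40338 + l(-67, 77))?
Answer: -2287195680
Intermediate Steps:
l(K, J) = K + J*K (l(K, J) = J*K + K = K + J*K)
(26*(-649) - 48266)*(40338 + l(-67, 77)) = (26*(-649) - 48266)*(40338 - 67*(1 + 77)) = (-16874 - 48266)*(40338 - 67*78) = -65140*(40338 - 5226) = -65140*35112 = -2287195680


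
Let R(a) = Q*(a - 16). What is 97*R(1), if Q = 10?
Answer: -14550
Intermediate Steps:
R(a) = -160 + 10*a (R(a) = 10*(a - 16) = 10*(-16 + a) = -160 + 10*a)
97*R(1) = 97*(-160 + 10*1) = 97*(-160 + 10) = 97*(-150) = -14550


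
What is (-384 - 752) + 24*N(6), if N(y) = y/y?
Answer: -1112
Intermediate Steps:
N(y) = 1
(-384 - 752) + 24*N(6) = (-384 - 752) + 24*1 = -1136 + 24 = -1112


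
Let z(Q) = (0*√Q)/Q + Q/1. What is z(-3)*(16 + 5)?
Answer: -63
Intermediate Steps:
z(Q) = Q (z(Q) = 0/Q + Q*1 = 0 + Q = Q)
z(-3)*(16 + 5) = -3*(16 + 5) = -3*21 = -63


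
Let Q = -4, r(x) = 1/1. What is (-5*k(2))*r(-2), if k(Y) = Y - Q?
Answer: -30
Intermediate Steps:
r(x) = 1
k(Y) = 4 + Y (k(Y) = Y - 1*(-4) = Y + 4 = 4 + Y)
(-5*k(2))*r(-2) = -5*(4 + 2)*1 = -5*6*1 = -30*1 = -30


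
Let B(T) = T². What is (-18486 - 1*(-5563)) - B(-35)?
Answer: -14148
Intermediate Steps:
(-18486 - 1*(-5563)) - B(-35) = (-18486 - 1*(-5563)) - 1*(-35)² = (-18486 + 5563) - 1*1225 = -12923 - 1225 = -14148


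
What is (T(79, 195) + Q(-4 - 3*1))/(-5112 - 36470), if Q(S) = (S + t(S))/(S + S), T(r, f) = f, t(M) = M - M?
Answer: -23/4892 ≈ -0.0047016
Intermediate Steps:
t(M) = 0
Q(S) = ½ (Q(S) = (S + 0)/(S + S) = S/((2*S)) = S*(1/(2*S)) = ½)
(T(79, 195) + Q(-4 - 3*1))/(-5112 - 36470) = (195 + ½)/(-5112 - 36470) = (391/2)/(-41582) = (391/2)*(-1/41582) = -23/4892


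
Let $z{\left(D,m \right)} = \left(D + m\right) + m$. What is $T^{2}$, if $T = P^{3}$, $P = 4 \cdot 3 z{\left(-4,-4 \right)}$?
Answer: $8916100448256$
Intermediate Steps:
$z{\left(D,m \right)} = D + 2 m$
$P = -144$ ($P = 4 \cdot 3 \left(-4 + 2 \left(-4\right)\right) = 12 \left(-4 - 8\right) = 12 \left(-12\right) = -144$)
$T = -2985984$ ($T = \left(-144\right)^{3} = -2985984$)
$T^{2} = \left(-2985984\right)^{2} = 8916100448256$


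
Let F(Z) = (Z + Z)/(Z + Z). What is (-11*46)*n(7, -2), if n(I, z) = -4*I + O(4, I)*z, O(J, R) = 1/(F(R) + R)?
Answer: 28589/2 ≈ 14295.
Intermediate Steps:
F(Z) = 1 (F(Z) = (2*Z)/((2*Z)) = (2*Z)*(1/(2*Z)) = 1)
O(J, R) = 1/(1 + R)
n(I, z) = -4*I + z/(1 + I)
(-11*46)*n(7, -2) = (-11*46)*((-2 - 4*7*(1 + 7))/(1 + 7)) = -506*(-2 - 4*7*8)/8 = -253*(-2 - 224)/4 = -253*(-226)/4 = -506*(-113/4) = 28589/2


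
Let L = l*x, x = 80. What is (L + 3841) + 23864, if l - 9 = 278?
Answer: 50665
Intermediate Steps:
l = 287 (l = 9 + 278 = 287)
L = 22960 (L = 287*80 = 22960)
(L + 3841) + 23864 = (22960 + 3841) + 23864 = 26801 + 23864 = 50665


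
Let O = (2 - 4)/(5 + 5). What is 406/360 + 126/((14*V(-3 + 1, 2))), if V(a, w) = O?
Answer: -7897/180 ≈ -43.872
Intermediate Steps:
O = -⅕ (O = -2/10 = -2*⅒ = -⅕ ≈ -0.20000)
V(a, w) = -⅕
406/360 + 126/((14*V(-3 + 1, 2))) = 406/360 + 126/((14*(-⅕))) = 406*(1/360) + 126/(-14/5) = 203/180 + 126*(-5/14) = 203/180 - 45 = -7897/180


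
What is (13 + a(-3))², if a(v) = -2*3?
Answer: 49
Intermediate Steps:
a(v) = -6
(13 + a(-3))² = (13 - 6)² = 7² = 49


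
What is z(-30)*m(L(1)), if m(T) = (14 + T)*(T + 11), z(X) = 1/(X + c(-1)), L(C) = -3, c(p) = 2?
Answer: -22/7 ≈ -3.1429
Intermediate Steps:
z(X) = 1/(2 + X) (z(X) = 1/(X + 2) = 1/(2 + X))
m(T) = (11 + T)*(14 + T) (m(T) = (14 + T)*(11 + T) = (11 + T)*(14 + T))
z(-30)*m(L(1)) = (154 + (-3)² + 25*(-3))/(2 - 30) = (154 + 9 - 75)/(-28) = -1/28*88 = -22/7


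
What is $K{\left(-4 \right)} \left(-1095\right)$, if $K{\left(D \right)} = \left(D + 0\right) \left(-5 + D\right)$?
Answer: $-39420$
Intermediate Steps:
$K{\left(D \right)} = D \left(-5 + D\right)$
$K{\left(-4 \right)} \left(-1095\right) = - 4 \left(-5 - 4\right) \left(-1095\right) = \left(-4\right) \left(-9\right) \left(-1095\right) = 36 \left(-1095\right) = -39420$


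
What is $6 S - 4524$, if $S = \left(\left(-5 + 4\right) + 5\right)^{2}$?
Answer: $-4428$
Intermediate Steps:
$S = 16$ ($S = \left(-1 + 5\right)^{2} = 4^{2} = 16$)
$6 S - 4524 = 6 \cdot 16 - 4524 = 96 - 4524 = -4428$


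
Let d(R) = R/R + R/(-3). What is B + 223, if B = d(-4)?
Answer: 676/3 ≈ 225.33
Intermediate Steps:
d(R) = 1 - R/3 (d(R) = 1 + R*(-1/3) = 1 - R/3)
B = 7/3 (B = 1 - 1/3*(-4) = 1 + 4/3 = 7/3 ≈ 2.3333)
B + 223 = 7/3 + 223 = 676/3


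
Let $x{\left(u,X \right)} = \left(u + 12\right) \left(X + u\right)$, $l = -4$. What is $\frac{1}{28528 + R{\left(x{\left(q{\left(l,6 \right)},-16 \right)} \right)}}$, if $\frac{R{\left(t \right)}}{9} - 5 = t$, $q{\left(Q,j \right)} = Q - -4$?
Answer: $\frac{1}{26845} \approx 3.7251 \cdot 10^{-5}$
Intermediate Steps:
$q{\left(Q,j \right)} = 4 + Q$ ($q{\left(Q,j \right)} = Q + 4 = 4 + Q$)
$x{\left(u,X \right)} = \left(12 + u\right) \left(X + u\right)$
$R{\left(t \right)} = 45 + 9 t$
$\frac{1}{28528 + R{\left(x{\left(q{\left(l,6 \right)},-16 \right)} \right)}} = \frac{1}{28528 + \left(45 + 9 \left(\left(4 - 4\right)^{2} + 12 \left(-16\right) + 12 \left(4 - 4\right) - 16 \left(4 - 4\right)\right)\right)} = \frac{1}{28528 + \left(45 + 9 \left(0^{2} - 192 + 12 \cdot 0 - 0\right)\right)} = \frac{1}{28528 + \left(45 + 9 \left(0 - 192 + 0 + 0\right)\right)} = \frac{1}{28528 + \left(45 + 9 \left(-192\right)\right)} = \frac{1}{28528 + \left(45 - 1728\right)} = \frac{1}{28528 - 1683} = \frac{1}{26845}$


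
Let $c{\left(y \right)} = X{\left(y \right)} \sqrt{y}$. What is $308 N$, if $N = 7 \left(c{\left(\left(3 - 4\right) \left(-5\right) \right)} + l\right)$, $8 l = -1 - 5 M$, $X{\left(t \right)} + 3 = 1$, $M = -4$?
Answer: $\frac{10241}{2} - 4312 \sqrt{5} \approx -4521.4$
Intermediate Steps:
$X{\left(t \right)} = -2$ ($X{\left(t \right)} = -3 + 1 = -2$)
$l = \frac{19}{8}$ ($l = \frac{-1 - -20}{8} = \frac{-1 + 20}{8} = \frac{1}{8} \cdot 19 = \frac{19}{8} \approx 2.375$)
$c{\left(y \right)} = - 2 \sqrt{y}$
$N = \frac{133}{8} - 14 \sqrt{5}$ ($N = 7 \left(- 2 \sqrt{\left(3 - 4\right) \left(-5\right)} + \frac{19}{8}\right) = 7 \left(- 2 \sqrt{\left(-1\right) \left(-5\right)} + \frac{19}{8}\right) = 7 \left(- 2 \sqrt{5} + \frac{19}{8}\right) = 7 \left(\frac{19}{8} - 2 \sqrt{5}\right) = \frac{133}{8} - 14 \sqrt{5} \approx -14.68$)
$308 N = 308 \left(\frac{133}{8} - 14 \sqrt{5}\right) = \frac{10241}{2} - 4312 \sqrt{5}$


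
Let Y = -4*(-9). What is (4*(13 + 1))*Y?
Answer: 2016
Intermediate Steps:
Y = 36
(4*(13 + 1))*Y = (4*(13 + 1))*36 = (4*14)*36 = 56*36 = 2016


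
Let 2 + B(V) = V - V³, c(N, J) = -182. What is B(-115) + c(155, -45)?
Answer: 1520576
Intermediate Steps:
B(V) = -2 + V - V³ (B(V) = -2 + (V - V³) = -2 + V - V³)
B(-115) + c(155, -45) = (-2 - 115 - 1*(-115)³) - 182 = (-2 - 115 - 1*(-1520875)) - 182 = (-2 - 115 + 1520875) - 182 = 1520758 - 182 = 1520576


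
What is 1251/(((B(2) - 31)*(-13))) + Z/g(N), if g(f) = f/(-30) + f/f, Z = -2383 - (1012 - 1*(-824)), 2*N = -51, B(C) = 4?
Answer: -3285677/1443 ≈ -2277.0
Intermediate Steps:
N = -51/2 (N = (1/2)*(-51) = -51/2 ≈ -25.500)
Z = -4219 (Z = -2383 - (1012 + 824) = -2383 - 1*1836 = -2383 - 1836 = -4219)
g(f) = 1 - f/30 (g(f) = f*(-1/30) + 1 = -f/30 + 1 = 1 - f/30)
1251/(((B(2) - 31)*(-13))) + Z/g(N) = 1251/(((4 - 31)*(-13))) - 4219/(1 - 1/30*(-51/2)) = 1251/((-27*(-13))) - 4219/(1 + 17/20) = 1251/351 - 4219/37/20 = 1251*(1/351) - 4219*20/37 = 139/39 - 84380/37 = -3285677/1443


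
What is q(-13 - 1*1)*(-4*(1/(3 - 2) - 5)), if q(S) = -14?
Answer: -224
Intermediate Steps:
q(-13 - 1*1)*(-4*(1/(3 - 2) - 5)) = -(-56)*(1/(3 - 2) - 5) = -(-56)*(1/1 - 5) = -(-56)*(1 - 5) = -(-56)*(-4) = -14*16 = -224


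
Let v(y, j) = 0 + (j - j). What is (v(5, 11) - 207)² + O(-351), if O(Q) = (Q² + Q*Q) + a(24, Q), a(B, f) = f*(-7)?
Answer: 291708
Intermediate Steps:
a(B, f) = -7*f
v(y, j) = 0 (v(y, j) = 0 + 0 = 0)
O(Q) = -7*Q + 2*Q² (O(Q) = (Q² + Q*Q) - 7*Q = (Q² + Q²) - 7*Q = 2*Q² - 7*Q = -7*Q + 2*Q²)
(v(5, 11) - 207)² + O(-351) = (0 - 207)² - 351*(-7 + 2*(-351)) = (-207)² - 351*(-7 - 702) = 42849 - 351*(-709) = 42849 + 248859 = 291708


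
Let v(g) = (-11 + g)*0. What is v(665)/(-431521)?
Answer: 0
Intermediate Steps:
v(g) = 0
v(665)/(-431521) = 0/(-431521) = 0*(-1/431521) = 0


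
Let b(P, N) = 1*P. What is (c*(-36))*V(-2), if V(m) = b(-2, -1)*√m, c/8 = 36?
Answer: 20736*I*√2 ≈ 29325.0*I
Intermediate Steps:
c = 288 (c = 8*36 = 288)
b(P, N) = P
V(m) = -2*√m
(c*(-36))*V(-2) = (288*(-36))*(-2*I*√2) = -(-20736)*I*√2 = 20736*I*√2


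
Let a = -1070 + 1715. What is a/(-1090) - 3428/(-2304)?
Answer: 56261/62784 ≈ 0.89610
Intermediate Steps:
a = 645
a/(-1090) - 3428/(-2304) = 645/(-1090) - 3428/(-2304) = 645*(-1/1090) - 3428*(-1/2304) = -129/218 + 857/576 = 56261/62784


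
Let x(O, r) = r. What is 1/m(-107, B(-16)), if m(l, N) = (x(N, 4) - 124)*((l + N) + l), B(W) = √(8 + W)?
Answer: 107/2748240 + I*√2/2748240 ≈ 3.8934e-5 + 5.1459e-7*I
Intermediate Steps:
m(l, N) = -240*l - 120*N (m(l, N) = (4 - 124)*((l + N) + l) = -120*((N + l) + l) = -120*(N + 2*l) = -240*l - 120*N)
1/m(-107, B(-16)) = 1/(-240*(-107) - 120*√(8 - 16)) = 1/(25680 - 240*I*√2)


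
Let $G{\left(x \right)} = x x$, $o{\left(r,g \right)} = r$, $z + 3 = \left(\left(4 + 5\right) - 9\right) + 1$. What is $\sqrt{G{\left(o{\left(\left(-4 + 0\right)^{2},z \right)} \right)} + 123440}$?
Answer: $12 \sqrt{859} \approx 351.7$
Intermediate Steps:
$z = -2$ ($z = -3 + \left(\left(\left(4 + 5\right) - 9\right) + 1\right) = -3 + \left(\left(9 - 9\right) + 1\right) = -3 + \left(0 + 1\right) = -3 + 1 = -2$)
$G{\left(x \right)} = x^{2}$
$\sqrt{G{\left(o{\left(\left(-4 + 0\right)^{2},z \right)} \right)} + 123440} = \sqrt{\left(\left(-4 + 0\right)^{2}\right)^{2} + 123440} = \sqrt{\left(\left(-4\right)^{2}\right)^{2} + 123440} = \sqrt{16^{2} + 123440} = \sqrt{256 + 123440} = \sqrt{123696} = 12 \sqrt{859}$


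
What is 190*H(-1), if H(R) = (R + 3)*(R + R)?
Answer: -760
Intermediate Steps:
H(R) = 2*R*(3 + R) (H(R) = (3 + R)*(2*R) = 2*R*(3 + R))
190*H(-1) = 190*(2*(-1)*(3 - 1)) = 190*(2*(-1)*2) = 190*(-4) = -760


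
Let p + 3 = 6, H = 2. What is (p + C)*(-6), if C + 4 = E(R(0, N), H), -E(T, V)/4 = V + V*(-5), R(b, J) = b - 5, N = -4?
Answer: -186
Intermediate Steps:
R(b, J) = -5 + b
E(T, V) = 16*V (E(T, V) = -4*(V + V*(-5)) = -4*(V - 5*V) = -(-16)*V = 16*V)
p = 3 (p = -3 + 6 = 3)
C = 28 (C = -4 + 16*2 = -4 + 32 = 28)
(p + C)*(-6) = (3 + 28)*(-6) = 31*(-6) = -186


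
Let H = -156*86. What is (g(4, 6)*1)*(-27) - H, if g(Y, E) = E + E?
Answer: 13092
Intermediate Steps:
H = -13416
g(Y, E) = 2*E
(g(4, 6)*1)*(-27) - H = ((2*6)*1)*(-27) - 1*(-13416) = (12*1)*(-27) + 13416 = 12*(-27) + 13416 = -324 + 13416 = 13092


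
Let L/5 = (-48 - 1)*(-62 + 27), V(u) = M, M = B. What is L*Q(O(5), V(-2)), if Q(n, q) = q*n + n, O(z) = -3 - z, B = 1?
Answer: -137200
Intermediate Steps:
M = 1
V(u) = 1
L = 8575 (L = 5*((-48 - 1)*(-62 + 27)) = 5*(-49*(-35)) = 5*1715 = 8575)
Q(n, q) = n + n*q (Q(n, q) = n*q + n = n + n*q)
L*Q(O(5), V(-2)) = 8575*((-3 - 1*5)*(1 + 1)) = 8575*((-3 - 5)*2) = 8575*(-8*2) = 8575*(-16) = -137200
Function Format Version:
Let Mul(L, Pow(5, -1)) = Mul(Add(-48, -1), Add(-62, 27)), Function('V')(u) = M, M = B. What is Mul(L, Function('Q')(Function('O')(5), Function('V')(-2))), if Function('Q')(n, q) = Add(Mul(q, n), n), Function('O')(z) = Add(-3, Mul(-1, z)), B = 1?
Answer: -137200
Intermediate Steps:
M = 1
Function('V')(u) = 1
L = 8575 (L = Mul(5, Mul(Add(-48, -1), Add(-62, 27))) = Mul(5, Mul(-49, -35)) = Mul(5, 1715) = 8575)
Function('Q')(n, q) = Add(n, Mul(n, q)) (Function('Q')(n, q) = Add(Mul(n, q), n) = Add(n, Mul(n, q)))
Mul(L, Function('Q')(Function('O')(5), Function('V')(-2))) = Mul(8575, Mul(Add(-3, Mul(-1, 5)), Add(1, 1))) = Mul(8575, Mul(Add(-3, -5), 2)) = Mul(8575, Mul(-8, 2)) = Mul(8575, -16) = -137200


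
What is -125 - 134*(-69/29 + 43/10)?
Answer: -55444/145 ≈ -382.37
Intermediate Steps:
-125 - 134*(-69/29 + 43/10) = -125 - 134*557/290 = -125 - 37319/145 = -55444/145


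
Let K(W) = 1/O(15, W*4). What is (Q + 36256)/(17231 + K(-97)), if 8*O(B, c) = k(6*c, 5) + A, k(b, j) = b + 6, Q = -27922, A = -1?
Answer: 6453294/13342535 ≈ 0.48366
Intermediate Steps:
k(b, j) = 6 + b
O(B, c) = 5/8 + 3*c/4 (O(B, c) = ((6 + 6*c) - 1)/8 = (5 + 6*c)/8 = 5/8 + 3*c/4)
K(W) = 1/(5/8 + 3*W) (K(W) = 1/(5/8 + 3*(W*4)/4) = 1/(5/8 + 3*(4*W)/4) = 1/(5/8 + 3*W))
(Q + 36256)/(17231 + K(-97)) = (-27922 + 36256)/(17231 + 8/(5 + 24*(-97))) = 8334/(17231 + 8/(5 - 2328)) = 8334/(17231 + 8/(-2323)) = 8334/(17231 + 8*(-1/2323)) = 8334/(17231 - 8/2323) = 8334/(40027605/2323) = 8334*(2323/40027605) = 6453294/13342535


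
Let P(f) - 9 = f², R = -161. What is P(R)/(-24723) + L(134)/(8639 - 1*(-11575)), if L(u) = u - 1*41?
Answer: -57983309/55527858 ≈ -1.0442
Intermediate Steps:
P(f) = 9 + f²
L(u) = -41 + u (L(u) = u - 41 = -41 + u)
P(R)/(-24723) + L(134)/(8639 - 1*(-11575)) = (9 + (-161)²)/(-24723) + (-41 + 134)/(8639 - 1*(-11575)) = (9 + 25921)*(-1/24723) + 93/(8639 + 11575) = 25930*(-1/24723) + 93/20214 = -25930/24723 + 93*(1/20214) = -25930/24723 + 31/6738 = -57983309/55527858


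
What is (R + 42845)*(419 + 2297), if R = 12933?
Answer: 151493048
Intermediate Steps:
(R + 42845)*(419 + 2297) = (12933 + 42845)*(419 + 2297) = 55778*2716 = 151493048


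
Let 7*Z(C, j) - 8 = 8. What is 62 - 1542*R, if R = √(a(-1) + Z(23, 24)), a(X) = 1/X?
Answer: 62 - 4626*√7/7 ≈ -1686.5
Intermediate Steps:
Z(C, j) = 16/7 (Z(C, j) = 8/7 + (⅐)*8 = 8/7 + 8/7 = 16/7)
R = 3*√7/7 (R = √(1/(-1) + 16/7) = √(-1 + 16/7) = √(9/7) = 3*√7/7 ≈ 1.1339)
62 - 1542*R = 62 - 4626*√7/7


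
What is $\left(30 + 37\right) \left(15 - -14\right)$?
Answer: $1943$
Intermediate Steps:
$\left(30 + 37\right) \left(15 - -14\right) = 67 \left(15 + 14\right) = 67 \cdot 29 = 1943$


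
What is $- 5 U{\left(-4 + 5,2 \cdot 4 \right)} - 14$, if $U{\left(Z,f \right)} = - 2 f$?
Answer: $66$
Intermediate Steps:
$- 5 U{\left(-4 + 5,2 \cdot 4 \right)} - 14 = - 5 \left(- 2 \cdot 2 \cdot 4\right) - 14 = - 5 \left(\left(-2\right) 8\right) - 14 = \left(-5\right) \left(-16\right) - 14 = 80 - 14 = 66$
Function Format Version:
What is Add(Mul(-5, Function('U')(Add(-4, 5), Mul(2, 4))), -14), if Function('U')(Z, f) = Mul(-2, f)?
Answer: 66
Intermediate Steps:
Add(Mul(-5, Function('U')(Add(-4, 5), Mul(2, 4))), -14) = Add(Mul(-5, Mul(-2, Mul(2, 4))), -14) = Add(Mul(-5, Mul(-2, 8)), -14) = Add(Mul(-5, -16), -14) = Add(80, -14) = 66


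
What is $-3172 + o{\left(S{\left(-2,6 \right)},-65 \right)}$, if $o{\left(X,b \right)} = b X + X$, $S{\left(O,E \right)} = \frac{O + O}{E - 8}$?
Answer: $-3300$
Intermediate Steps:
$S{\left(O,E \right)} = \frac{2 O}{-8 + E}$
$o{\left(X,b \right)} = X + X b$ ($o{\left(X,b \right)} = X b + X = X + X b$)
$-3172 + o{\left(S{\left(-2,6 \right)},-65 \right)} = -3172 + 2 \left(-2\right) \frac{1}{-8 + 6} \left(1 - 65\right) = -3172 + 2 \left(-2\right) \frac{1}{-2} \left(-64\right) = -3172 + 2 \left(-2\right) \left(- \frac{1}{2}\right) \left(-64\right) = -3172 + 2 \left(-64\right) = -3172 - 128 = -3300$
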